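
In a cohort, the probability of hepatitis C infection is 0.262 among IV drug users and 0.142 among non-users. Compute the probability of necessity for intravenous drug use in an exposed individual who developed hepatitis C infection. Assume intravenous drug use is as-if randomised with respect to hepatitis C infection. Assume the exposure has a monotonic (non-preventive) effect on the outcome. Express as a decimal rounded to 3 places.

PN ≈ 0.458

Let p₁ = 0.262, p₀ = 0.142.
Under exogeneity and monotonicity, PN = (p₁ − p₀) / p₁.
PN = (0.262 − 0.142) / 0.262 = 0.12 / 0.262 ≈ 0.4580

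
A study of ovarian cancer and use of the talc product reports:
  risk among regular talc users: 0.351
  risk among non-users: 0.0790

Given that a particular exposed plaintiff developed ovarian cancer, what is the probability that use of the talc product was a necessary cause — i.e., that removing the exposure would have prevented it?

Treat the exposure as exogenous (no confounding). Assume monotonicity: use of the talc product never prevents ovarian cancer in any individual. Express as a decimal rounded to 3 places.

PN ≈ 0.775

Let p₁ = 0.351, p₀ = 0.079.
Under exogeneity and monotonicity, PN = (p₁ − p₀) / p₁.
PN = (0.351 − 0.079) / 0.351 = 0.272 / 0.351 ≈ 0.7749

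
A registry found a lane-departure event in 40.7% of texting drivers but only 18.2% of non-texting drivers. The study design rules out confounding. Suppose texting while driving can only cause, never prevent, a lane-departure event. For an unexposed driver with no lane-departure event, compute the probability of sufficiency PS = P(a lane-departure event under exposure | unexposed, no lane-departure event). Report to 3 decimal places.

PS ≈ 0.275

p₁ = 0.407, p₀ = 0.182.
Under exogeneity and monotonicity, PS = (p₁ − p₀) / (1 − p₀).
PS = (0.407 − 0.182) / (1 − 0.182) = 0.225 / 0.818 ≈ 0.2751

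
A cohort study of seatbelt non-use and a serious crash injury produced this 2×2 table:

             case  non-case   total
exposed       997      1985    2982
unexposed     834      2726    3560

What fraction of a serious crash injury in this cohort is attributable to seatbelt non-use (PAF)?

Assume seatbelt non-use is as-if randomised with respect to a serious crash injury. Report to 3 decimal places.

PAF ≈ 0.163

p₁ = P(outcome | exposed) = 997/2982 = 0.33434
p₀ = P(outcome | unexposed) = 834/3560 = 0.23427
Exposure prevalence π = 2982/6542 = 0.45582; overall risk P(Y=1) = 0.27988.
Under exogeneity, PAF = [P(Y=1) − p₀]/P(Y=1).
PAF = (0.27988 − 0.23427) / 0.27988 ≈ 0.1630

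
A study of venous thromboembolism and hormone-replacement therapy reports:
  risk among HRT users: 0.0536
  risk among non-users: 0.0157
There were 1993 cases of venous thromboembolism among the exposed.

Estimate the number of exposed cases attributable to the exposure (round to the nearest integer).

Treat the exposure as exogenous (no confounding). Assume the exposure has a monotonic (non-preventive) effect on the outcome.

about 1409 cases

Let p₁ = 0.0536, p₀ = 0.0157.
PN = (p₁ − p₀)/p₁ = (0.0536 − 0.0157) / 0.0536 ≈ 0.70709.
Attributable cases ≈ PN × (exposed cases) = 0.70709 × 1993 ≈ 1409.23.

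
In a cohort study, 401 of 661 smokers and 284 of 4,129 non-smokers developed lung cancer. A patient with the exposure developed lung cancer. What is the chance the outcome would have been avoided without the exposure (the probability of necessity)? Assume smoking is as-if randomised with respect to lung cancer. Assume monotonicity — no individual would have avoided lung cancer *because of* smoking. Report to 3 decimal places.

PN ≈ 0.887

p₁ = P(outcome | exposed) = 401/661 = 0.60666
p₀ = P(outcome | unexposed) = 284/4129 = 0.068782
Under exogeneity and monotonicity, PN = (p₁ − p₀) / p₁.
PN = (0.60666 − 0.068782) / 0.60666 = 0.53787 / 0.60666 ≈ 0.8866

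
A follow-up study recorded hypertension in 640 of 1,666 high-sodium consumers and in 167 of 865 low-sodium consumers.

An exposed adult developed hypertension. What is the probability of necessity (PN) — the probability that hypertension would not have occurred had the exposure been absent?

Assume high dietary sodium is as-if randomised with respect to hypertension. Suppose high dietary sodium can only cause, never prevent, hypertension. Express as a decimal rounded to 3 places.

p₁ = P(outcome | exposed) = 640/1666 = 0.38415
p₀ = P(outcome | unexposed) = 167/865 = 0.19306
Under exogeneity and monotonicity, PN = (p₁ − p₀) / p₁.
PN = (0.38415 − 0.19306) / 0.38415 = 0.19109 / 0.38415 ≈ 0.4974

PN ≈ 0.497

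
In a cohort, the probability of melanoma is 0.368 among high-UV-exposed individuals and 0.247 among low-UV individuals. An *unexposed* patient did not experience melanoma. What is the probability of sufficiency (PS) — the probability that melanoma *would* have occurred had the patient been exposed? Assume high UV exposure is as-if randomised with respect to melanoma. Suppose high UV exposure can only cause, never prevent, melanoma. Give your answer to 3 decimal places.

Let p₁ = 0.368, p₀ = 0.247.
Under exogeneity and monotonicity, PS = (p₁ − p₀) / (1 − p₀).
PS = (0.368 − 0.247) / (1 − 0.247) = 0.121 / 0.753 ≈ 0.1607

PS ≈ 0.161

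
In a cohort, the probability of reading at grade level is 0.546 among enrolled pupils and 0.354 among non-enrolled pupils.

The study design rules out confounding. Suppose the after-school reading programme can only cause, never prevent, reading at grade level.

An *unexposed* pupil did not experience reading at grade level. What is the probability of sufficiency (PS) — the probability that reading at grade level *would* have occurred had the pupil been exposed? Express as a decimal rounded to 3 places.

Let p₁ = 0.546, p₀ = 0.354.
Under exogeneity and monotonicity, PS = (p₁ − p₀) / (1 − p₀).
PS = (0.546 − 0.354) / (1 − 0.354) = 0.192 / 0.646 ≈ 0.2972

PS ≈ 0.297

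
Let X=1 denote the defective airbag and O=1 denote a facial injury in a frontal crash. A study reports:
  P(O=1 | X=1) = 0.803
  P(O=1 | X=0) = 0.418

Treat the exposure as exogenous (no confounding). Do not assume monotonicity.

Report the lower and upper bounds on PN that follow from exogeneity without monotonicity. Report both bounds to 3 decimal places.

0.479 ≤ PN ≤ 0.725

Let p₁ = 0.803, p₀ = 0.418.
Under exogeneity alone the bounds on PN are max{0,(p₁−p₀)/p₁} ≤ PN ≤ min{1,(1−p₀)/p₁}.
  lower = (p₁ − p₀)/p₁ = 0.385 / 0.803 ≈ 0.4795
  upper = min{1, (1 − p₀)/p₁} = 0.582 / 0.803 ≈ 0.7248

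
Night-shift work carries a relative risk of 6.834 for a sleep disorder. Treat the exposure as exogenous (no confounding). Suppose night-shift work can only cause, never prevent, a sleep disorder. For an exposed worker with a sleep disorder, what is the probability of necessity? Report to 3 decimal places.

Under exogeneity and monotonicity, PN = (RR − 1) / RR = 1 − 1/RR.
PN = (6.834 − 1) / 6.834 = 5.834 / 6.834 ≈ 0.8537

PN ≈ 0.854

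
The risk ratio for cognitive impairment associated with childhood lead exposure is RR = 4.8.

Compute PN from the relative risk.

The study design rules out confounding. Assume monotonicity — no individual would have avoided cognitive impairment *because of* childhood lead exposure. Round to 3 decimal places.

PN ≈ 0.792

Under exogeneity and monotonicity, PN = (RR − 1) / RR = 1 − 1/RR.
PN = (4.8 − 1) / 4.8 = 3.8 / 4.8 ≈ 0.7917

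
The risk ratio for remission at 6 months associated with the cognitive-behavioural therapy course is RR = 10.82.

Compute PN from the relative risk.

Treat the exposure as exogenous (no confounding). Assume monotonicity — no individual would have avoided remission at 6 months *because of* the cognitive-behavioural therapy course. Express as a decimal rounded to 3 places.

PN ≈ 0.908

Under exogeneity and monotonicity, PN = (RR − 1) / RR = 1 − 1/RR.
PN = (10.82 − 1) / 10.82 = 9.82 / 10.82 ≈ 0.9076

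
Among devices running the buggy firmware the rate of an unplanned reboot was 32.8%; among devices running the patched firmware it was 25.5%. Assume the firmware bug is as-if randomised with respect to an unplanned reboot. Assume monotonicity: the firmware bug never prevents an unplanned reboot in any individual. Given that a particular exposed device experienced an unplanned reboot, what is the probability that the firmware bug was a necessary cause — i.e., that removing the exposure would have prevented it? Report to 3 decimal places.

PN ≈ 0.223

p₁ = 0.328, p₀ = 0.255.
Under exogeneity and monotonicity, PN = (p₁ − p₀) / p₁.
PN = (0.328 − 0.255) / 0.328 = 0.073 / 0.328 ≈ 0.2226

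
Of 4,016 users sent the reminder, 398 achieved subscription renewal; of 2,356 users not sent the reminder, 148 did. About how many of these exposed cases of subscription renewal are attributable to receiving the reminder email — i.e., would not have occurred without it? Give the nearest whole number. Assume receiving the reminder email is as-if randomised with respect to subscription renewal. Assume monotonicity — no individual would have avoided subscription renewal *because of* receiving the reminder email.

about 146 cases

p₁ = P(outcome | exposed) = 398/4016 = 0.099104
p₀ = P(outcome | unexposed) = 148/2356 = 0.062818
PN = (p₁ − p₀)/p₁ = (0.099104 − 0.062818) / 0.099104 ≈ 0.36613.
Attributable cases ≈ PN × (exposed cases) = 0.36613 × 398 ≈ 145.72.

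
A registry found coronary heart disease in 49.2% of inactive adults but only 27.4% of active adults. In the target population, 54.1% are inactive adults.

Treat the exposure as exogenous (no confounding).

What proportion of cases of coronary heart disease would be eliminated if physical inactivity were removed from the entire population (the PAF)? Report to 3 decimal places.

p₁ = 0.492, p₀ = 0.274.
Overall risk P(Y=1) = π·p₁ + (1−π)·p₀ = 0.541×0.492 + 0.459×0.274 = 0.39194.
Under exogeneity, PAF = [P(Y=1) − p₀] / P(Y=1).
PAF = (0.39194 − 0.274) / 0.39194 ≈ 0.3009

PAF ≈ 0.301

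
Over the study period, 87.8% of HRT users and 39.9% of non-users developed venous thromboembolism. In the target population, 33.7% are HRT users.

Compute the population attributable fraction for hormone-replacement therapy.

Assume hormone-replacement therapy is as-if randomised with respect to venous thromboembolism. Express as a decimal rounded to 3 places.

PAF ≈ 0.288

p₁ = 0.878, p₀ = 0.399.
Overall risk P(Y=1) = π·p₁ + (1−π)·p₀ = 0.337×0.878 + 0.663×0.399 = 0.56042.
Under exogeneity, PAF = [P(Y=1) − p₀] / P(Y=1).
PAF = (0.56042 − 0.399) / 0.56042 ≈ 0.2880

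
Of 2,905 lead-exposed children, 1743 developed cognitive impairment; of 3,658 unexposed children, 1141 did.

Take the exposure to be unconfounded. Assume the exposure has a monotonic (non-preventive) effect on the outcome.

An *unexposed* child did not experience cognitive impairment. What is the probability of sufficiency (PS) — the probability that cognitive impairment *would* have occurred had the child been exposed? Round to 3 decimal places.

PS ≈ 0.419

p₁ = P(outcome | exposed) = 1743/2905 = 0.6
p₀ = P(outcome | unexposed) = 1141/3658 = 0.31192
Under exogeneity and monotonicity, PS = (p₁ − p₀) / (1 − p₀).
PS = (0.6 − 0.31192) / (1 − 0.31192) = 0.28808 / 0.68808 ≈ 0.4187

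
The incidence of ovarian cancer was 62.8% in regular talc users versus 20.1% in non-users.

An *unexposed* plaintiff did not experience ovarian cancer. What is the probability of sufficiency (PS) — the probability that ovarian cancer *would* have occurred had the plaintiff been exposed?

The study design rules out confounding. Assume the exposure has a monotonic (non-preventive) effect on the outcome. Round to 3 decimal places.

PS ≈ 0.534

p₁ = 0.628, p₀ = 0.201.
Under exogeneity and monotonicity, PS = (p₁ − p₀) / (1 − p₀).
PS = (0.628 − 0.201) / (1 − 0.201) = 0.427 / 0.799 ≈ 0.5344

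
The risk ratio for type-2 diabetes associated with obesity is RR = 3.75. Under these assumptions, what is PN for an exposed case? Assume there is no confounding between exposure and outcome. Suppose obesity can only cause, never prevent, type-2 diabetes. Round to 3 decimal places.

Under exogeneity and monotonicity, PN = (RR − 1) / RR = 1 − 1/RR.
PN = (3.75 − 1) / 3.75 = 2.75 / 3.75 ≈ 0.7333

PN ≈ 0.733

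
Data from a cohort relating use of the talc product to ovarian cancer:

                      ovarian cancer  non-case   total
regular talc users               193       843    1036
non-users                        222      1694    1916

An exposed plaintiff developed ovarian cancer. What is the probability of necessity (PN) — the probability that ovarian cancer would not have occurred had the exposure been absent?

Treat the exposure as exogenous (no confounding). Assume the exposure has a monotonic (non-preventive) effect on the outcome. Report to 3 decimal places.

p₁ = P(outcome | exposed) = 193/1036 = 0.18629
p₀ = P(outcome | unexposed) = 222/1916 = 0.11587
Under exogeneity and monotonicity, PN = (p₁ − p₀) / p₁.
PN = (0.18629 − 0.11587) / 0.18629 = 0.070427 / 0.18629 ≈ 0.3780

PN ≈ 0.378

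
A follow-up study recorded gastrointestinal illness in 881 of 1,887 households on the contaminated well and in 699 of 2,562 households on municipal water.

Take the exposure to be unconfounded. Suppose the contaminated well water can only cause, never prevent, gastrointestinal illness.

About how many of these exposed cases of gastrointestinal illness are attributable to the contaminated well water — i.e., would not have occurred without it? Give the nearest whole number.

p₁ = P(outcome | exposed) = 881/1887 = 0.46688
p₀ = P(outcome | unexposed) = 699/2562 = 0.27283
PN = (p₁ − p₀)/p₁ = (0.46688 − 0.27283) / 0.46688 ≈ 0.41562.
Attributable cases ≈ PN × (exposed cases) = 0.41562 × 881 ≈ 366.16.

about 366 cases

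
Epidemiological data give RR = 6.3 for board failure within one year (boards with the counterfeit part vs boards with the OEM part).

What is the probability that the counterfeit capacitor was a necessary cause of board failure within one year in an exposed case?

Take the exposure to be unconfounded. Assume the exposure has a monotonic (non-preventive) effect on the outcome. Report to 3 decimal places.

Under exogeneity and monotonicity, PN = (RR − 1) / RR = 1 − 1/RR.
PN = (6.3 − 1) / 6.3 = 5.3 / 6.3 ≈ 0.8413

PN ≈ 0.841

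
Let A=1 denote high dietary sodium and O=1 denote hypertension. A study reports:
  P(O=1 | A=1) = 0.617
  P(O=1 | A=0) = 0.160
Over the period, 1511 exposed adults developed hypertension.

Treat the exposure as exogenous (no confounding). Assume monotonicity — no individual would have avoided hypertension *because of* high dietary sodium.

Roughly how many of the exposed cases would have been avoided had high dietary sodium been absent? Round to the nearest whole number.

about 1119 cases

Let p₁ = 0.617, p₀ = 0.16.
PN = (p₁ − p₀)/p₁ = (0.617 − 0.16) / 0.617 ≈ 0.74068.
Attributable cases ≈ PN × (exposed cases) = 0.74068 × 1511 ≈ 1119.17.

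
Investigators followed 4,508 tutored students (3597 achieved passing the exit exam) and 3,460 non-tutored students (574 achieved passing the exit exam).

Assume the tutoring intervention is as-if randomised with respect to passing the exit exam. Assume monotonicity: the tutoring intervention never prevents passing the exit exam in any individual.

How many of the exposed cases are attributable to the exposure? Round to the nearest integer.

p₁ = P(outcome | exposed) = 3597/4508 = 0.79791
p₀ = P(outcome | unexposed) = 574/3460 = 0.1659
PN = (p₁ − p₀)/p₁ = (0.79791 − 0.1659) / 0.79791 ≈ 0.79209.
Attributable cases ≈ PN × (exposed cases) = 0.79209 × 3597 ≈ 2849.14.

about 2849 cases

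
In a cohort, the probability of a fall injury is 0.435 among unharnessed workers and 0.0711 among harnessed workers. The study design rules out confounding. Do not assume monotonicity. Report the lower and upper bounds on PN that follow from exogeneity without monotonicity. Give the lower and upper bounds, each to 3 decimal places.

0.837 ≤ PN ≤ 1.000

Let p₁ = 0.435, p₀ = 0.0711.
Under exogeneity alone the bounds on PN are max{0,(p₁−p₀)/p₁} ≤ PN ≤ min{1,(1−p₀)/p₁}.
  lower = (p₁ − p₀)/p₁ = 0.3639 / 0.435 ≈ 0.8366
  upper = min{1, (1 − p₀)/p₁} = 0.9289 / 0.435 ≈ 2.1354 → capped at 1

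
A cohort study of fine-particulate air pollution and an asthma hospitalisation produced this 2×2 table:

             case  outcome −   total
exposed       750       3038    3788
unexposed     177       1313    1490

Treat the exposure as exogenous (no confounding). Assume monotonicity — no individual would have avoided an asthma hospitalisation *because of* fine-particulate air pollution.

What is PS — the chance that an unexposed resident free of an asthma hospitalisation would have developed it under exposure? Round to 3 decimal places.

p₁ = P(outcome | exposed) = 750/3788 = 0.19799
p₀ = P(outcome | unexposed) = 177/1490 = 0.11879
Under exogeneity and monotonicity, PS = (p₁ − p₀) / (1 − p₀).
PS = (0.19799 − 0.11879) / (1 − 0.11879) = 0.079202 / 0.88121 ≈ 0.0899

PS ≈ 0.090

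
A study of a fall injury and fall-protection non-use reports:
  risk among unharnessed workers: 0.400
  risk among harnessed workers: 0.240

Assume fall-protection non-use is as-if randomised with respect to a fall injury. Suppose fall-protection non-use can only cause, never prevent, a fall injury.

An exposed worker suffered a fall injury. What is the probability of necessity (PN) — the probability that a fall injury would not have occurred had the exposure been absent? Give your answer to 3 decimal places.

Let p₁ = 0.4, p₀ = 0.24.
Under exogeneity and monotonicity, PN = (p₁ − p₀) / p₁.
PN = (0.4 − 0.24) / 0.4 = 0.16 / 0.4 ≈ 0.4000

PN ≈ 0.400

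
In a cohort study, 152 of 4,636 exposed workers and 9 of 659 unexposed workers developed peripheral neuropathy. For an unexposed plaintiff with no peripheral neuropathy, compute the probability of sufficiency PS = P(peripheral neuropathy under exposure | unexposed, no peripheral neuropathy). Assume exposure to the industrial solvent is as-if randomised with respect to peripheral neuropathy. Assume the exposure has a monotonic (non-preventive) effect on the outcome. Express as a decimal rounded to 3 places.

p₁ = P(outcome | exposed) = 152/4636 = 0.032787
p₀ = P(outcome | unexposed) = 9/659 = 0.013657
Under exogeneity and monotonicity, PS = (p₁ − p₀) / (1 − p₀).
PS = (0.032787 − 0.013657) / (1 − 0.013657) = 0.01913 / 0.98634 ≈ 0.0194

PS ≈ 0.019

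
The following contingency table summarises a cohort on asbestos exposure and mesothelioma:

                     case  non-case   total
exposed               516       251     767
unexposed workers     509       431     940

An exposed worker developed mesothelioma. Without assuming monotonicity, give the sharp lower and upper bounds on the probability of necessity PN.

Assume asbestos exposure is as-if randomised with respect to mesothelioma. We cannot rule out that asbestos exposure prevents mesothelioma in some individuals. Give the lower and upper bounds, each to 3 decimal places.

p₁ = P(outcome | exposed) = 516/767 = 0.67275
p₀ = P(outcome | unexposed) = 509/940 = 0.54149
Under exogeneity alone the bounds on PN are max{0,(p₁−p₀)/p₁} ≤ PN ≤ min{1,(1−p₀)/p₁}.
  lower = (p₁ − p₀)/p₁ = 0.13126 / 0.67275 ≈ 0.1951
  upper = min{1, (1 − p₀)/p₁} = 0.45851 / 0.67275 ≈ 0.6815

0.195 ≤ PN ≤ 0.682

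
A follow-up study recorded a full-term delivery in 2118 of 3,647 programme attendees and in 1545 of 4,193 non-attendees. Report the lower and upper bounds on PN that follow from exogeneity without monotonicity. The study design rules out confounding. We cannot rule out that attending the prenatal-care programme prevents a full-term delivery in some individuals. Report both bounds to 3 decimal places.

p₁ = P(outcome | exposed) = 2118/3647 = 0.58075
p₀ = P(outcome | unexposed) = 1545/4193 = 0.36847
Under exogeneity alone the bounds on PN are max{0,(p₁−p₀)/p₁} ≤ PN ≤ min{1,(1−p₀)/p₁}.
  lower = (p₁ − p₀)/p₁ = 0.21228 / 0.58075 ≈ 0.3655
  upper = min{1, (1 − p₀)/p₁} = 0.63153 / 0.58075 ≈ 1.0874 → capped at 1

0.366 ≤ PN ≤ 1.000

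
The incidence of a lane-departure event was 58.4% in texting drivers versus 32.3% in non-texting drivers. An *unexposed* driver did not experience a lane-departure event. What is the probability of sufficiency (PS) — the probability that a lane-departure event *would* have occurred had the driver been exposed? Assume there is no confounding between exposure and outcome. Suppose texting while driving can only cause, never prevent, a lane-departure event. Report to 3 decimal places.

p₁ = 0.584, p₀ = 0.323.
Under exogeneity and monotonicity, PS = (p₁ − p₀) / (1 − p₀).
PS = (0.584 − 0.323) / (1 − 0.323) = 0.261 / 0.677 ≈ 0.3855

PS ≈ 0.386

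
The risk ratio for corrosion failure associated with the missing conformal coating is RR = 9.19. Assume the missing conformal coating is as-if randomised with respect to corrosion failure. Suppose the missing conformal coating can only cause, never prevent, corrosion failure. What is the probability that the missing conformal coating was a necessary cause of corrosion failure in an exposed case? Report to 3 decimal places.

Under exogeneity and monotonicity, PN = (RR − 1) / RR = 1 − 1/RR.
PN = (9.19 − 1) / 9.19 = 8.19 / 9.19 ≈ 0.8912

PN ≈ 0.891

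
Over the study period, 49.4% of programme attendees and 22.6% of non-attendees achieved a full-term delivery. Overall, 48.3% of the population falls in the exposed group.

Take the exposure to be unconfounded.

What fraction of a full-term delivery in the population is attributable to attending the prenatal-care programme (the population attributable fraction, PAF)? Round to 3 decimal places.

p₁ = 0.494, p₀ = 0.226.
Overall risk P(Y=1) = π·p₁ + (1−π)·p₀ = 0.483×0.494 + 0.517×0.226 = 0.35544.
Under exogeneity, PAF = [P(Y=1) − p₀] / P(Y=1).
PAF = (0.35544 − 0.226) / 0.35544 ≈ 0.3642

PAF ≈ 0.364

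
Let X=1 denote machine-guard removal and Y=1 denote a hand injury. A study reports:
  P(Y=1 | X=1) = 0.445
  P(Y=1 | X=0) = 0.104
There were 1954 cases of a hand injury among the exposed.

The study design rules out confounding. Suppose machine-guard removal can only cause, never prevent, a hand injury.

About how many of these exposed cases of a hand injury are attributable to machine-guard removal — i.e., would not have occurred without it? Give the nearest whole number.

about 1497 cases

Let p₁ = 0.445, p₀ = 0.104.
PN = (p₁ − p₀)/p₁ = (0.445 − 0.104) / 0.445 ≈ 0.76629.
Attributable cases ≈ PN × (exposed cases) = 0.76629 × 1954 ≈ 1497.33.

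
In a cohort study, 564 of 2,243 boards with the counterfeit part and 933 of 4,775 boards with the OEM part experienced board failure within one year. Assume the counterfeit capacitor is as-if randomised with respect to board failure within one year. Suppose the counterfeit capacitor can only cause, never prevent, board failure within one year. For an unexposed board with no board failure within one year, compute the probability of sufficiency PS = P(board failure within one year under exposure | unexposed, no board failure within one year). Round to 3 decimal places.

PS ≈ 0.070

p₁ = P(outcome | exposed) = 564/2243 = 0.25145
p₀ = P(outcome | unexposed) = 933/4775 = 0.19539
Under exogeneity and monotonicity, PS = (p₁ − p₀) / (1 − p₀).
PS = (0.25145 − 0.19539) / (1 − 0.19539) = 0.056056 / 0.80461 ≈ 0.0697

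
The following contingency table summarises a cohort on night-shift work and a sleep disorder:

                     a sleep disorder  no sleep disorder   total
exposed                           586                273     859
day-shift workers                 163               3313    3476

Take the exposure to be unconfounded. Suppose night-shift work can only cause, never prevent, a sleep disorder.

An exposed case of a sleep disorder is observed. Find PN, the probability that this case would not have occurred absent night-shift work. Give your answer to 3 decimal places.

PN ≈ 0.931

p₁ = P(outcome | exposed) = 586/859 = 0.68219
p₀ = P(outcome | unexposed) = 163/3476 = 0.046893
Under exogeneity and monotonicity, PN = (p₁ − p₀)/p₁.
PN = (0.68219 − 0.046893) / 0.68219 ≈ 0.9313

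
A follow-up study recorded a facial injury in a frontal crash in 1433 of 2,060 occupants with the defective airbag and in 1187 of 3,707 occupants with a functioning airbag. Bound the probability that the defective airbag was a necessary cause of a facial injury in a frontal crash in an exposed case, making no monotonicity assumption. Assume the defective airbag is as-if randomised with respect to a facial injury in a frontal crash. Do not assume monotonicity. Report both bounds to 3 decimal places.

p₁ = P(outcome | exposed) = 1433/2060 = 0.69563
p₀ = P(outcome | unexposed) = 1187/3707 = 0.32021
Under exogeneity alone the bounds on PN are max{0,(p₁−p₀)/p₁} ≤ PN ≤ min{1,(1−p₀)/p₁}.
  lower = (p₁ − p₀)/p₁ = 0.37543 / 0.69563 ≈ 0.5397
  upper = min{1, (1 − p₀)/p₁} = 0.67979 / 0.69563 ≈ 0.9772

0.540 ≤ PN ≤ 0.977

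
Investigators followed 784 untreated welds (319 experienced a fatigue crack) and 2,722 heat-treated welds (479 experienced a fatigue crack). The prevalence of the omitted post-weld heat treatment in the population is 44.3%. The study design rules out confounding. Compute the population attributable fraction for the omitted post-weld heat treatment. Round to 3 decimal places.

PAF ≈ 0.368

p₁ = P(outcome | exposed) = 319/784 = 0.40689
p₀ = P(outcome | unexposed) = 479/2722 = 0.17597
Overall risk P(Y=1) = π·p₁ + (1−π)·p₀ = 0.443×0.40689 + 0.557×0.17597 = 0.27827.
Under exogeneity, PAF = [P(Y=1) − p₀] / P(Y=1).
PAF = (0.27827 − 0.17597) / 0.27827 ≈ 0.3676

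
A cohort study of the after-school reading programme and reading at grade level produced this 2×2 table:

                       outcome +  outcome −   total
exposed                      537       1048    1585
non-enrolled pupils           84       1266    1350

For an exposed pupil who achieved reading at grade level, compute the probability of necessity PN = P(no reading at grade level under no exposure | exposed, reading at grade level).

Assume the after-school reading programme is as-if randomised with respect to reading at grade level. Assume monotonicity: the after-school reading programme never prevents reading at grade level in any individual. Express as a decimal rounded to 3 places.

PN ≈ 0.816

p₁ = P(outcome | exposed) = 537/1585 = 0.3388
p₀ = P(outcome | unexposed) = 84/1350 = 0.062222
Under exogeneity and monotonicity, PN = (p₁ − p₀)/p₁.
PN = (0.3388 − 0.062222) / 0.3388 ≈ 0.8163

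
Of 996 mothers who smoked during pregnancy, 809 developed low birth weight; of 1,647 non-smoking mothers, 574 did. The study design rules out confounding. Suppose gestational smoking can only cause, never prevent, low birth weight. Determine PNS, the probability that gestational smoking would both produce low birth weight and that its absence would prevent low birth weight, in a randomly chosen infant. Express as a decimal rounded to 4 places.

PNS ≈ 0.4637

p₁ = P(outcome | exposed) = 809/996 = 0.81225
p₀ = P(outcome | unexposed) = 574/1647 = 0.34851
Under exogeneity and monotonicity, PNS = p₁ − p₀.
PNS = 0.81225 − 0.34851 = 0.46374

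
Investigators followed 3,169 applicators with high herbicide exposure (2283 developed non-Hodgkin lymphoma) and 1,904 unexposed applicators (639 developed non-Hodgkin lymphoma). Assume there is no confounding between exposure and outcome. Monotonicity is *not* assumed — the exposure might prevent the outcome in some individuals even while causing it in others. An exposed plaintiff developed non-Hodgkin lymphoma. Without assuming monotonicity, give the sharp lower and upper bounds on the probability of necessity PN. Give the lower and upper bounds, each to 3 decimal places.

0.534 ≤ PN ≤ 0.922

p₁ = P(outcome | exposed) = 2283/3169 = 0.72042
p₀ = P(outcome | unexposed) = 639/1904 = 0.33561
Under exogeneity alone the bounds on PN are max{0,(p₁−p₀)/p₁} ≤ PN ≤ min{1,(1−p₀)/p₁}.
  lower = (p₁ − p₀)/p₁ = 0.38481 / 0.72042 ≈ 0.5341
  upper = min{1, (1 − p₀)/p₁} = 0.66439 / 0.72042 ≈ 0.9222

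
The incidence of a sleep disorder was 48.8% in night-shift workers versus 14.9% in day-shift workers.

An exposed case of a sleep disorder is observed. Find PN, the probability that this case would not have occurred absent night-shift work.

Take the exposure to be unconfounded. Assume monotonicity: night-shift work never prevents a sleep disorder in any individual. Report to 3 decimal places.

p₁ = 0.488, p₀ = 0.149.
Under exogeneity and monotonicity, PN = (p₁ − p₀) / p₁.
PN = (0.488 − 0.149) / 0.488 = 0.339 / 0.488 ≈ 0.6947

PN ≈ 0.695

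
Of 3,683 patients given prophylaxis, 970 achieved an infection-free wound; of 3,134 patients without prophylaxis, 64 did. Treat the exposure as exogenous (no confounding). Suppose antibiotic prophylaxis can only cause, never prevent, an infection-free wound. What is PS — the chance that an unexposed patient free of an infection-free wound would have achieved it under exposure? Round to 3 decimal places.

p₁ = P(outcome | exposed) = 970/3683 = 0.26337
p₀ = P(outcome | unexposed) = 64/3134 = 0.020421
Under exogeneity and monotonicity, PS = (p₁ − p₀) / (1 − p₀).
PS = (0.26337 − 0.020421) / (1 − 0.020421) = 0.24295 / 0.97958 ≈ 0.2480

PS ≈ 0.248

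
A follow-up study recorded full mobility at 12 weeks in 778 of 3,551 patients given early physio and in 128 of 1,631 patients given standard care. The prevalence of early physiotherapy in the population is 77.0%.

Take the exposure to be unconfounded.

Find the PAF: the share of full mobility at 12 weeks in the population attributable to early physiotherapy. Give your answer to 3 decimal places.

p₁ = P(outcome | exposed) = 778/3551 = 0.21909
p₀ = P(outcome | unexposed) = 128/1631 = 0.078479
Overall risk P(Y=1) = π·p₁ + (1−π)·p₀ = 0.77×0.21909 + 0.23×0.078479 = 0.18675.
Under exogeneity, PAF = [P(Y=1) − p₀] / P(Y=1).
PAF = (0.18675 − 0.078479) / 0.18675 ≈ 0.5798

PAF ≈ 0.580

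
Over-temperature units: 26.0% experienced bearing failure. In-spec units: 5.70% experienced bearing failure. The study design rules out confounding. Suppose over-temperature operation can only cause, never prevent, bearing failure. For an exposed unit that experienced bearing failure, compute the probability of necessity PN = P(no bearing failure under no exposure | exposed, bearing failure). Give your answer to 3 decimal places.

p₁ = 0.26, p₀ = 0.057.
Under exogeneity and monotonicity, PN = (p₁ − p₀) / p₁.
PN = (0.26 − 0.057) / 0.26 = 0.203 / 0.26 ≈ 0.7808

PN ≈ 0.781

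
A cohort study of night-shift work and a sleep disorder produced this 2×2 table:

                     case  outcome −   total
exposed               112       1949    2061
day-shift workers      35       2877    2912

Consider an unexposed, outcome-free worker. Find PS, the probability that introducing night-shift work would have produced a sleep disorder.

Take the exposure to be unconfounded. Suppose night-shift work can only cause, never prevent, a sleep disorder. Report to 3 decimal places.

p₁ = P(outcome | exposed) = 112/2061 = 0.054343
p₀ = P(outcome | unexposed) = 35/2912 = 0.012019
Under exogeneity and monotonicity, PS = (p₁ − p₀)/(1 − p₀).
PS = (0.054343 − 0.012019) / 0.98798 ≈ 0.0428

PS ≈ 0.043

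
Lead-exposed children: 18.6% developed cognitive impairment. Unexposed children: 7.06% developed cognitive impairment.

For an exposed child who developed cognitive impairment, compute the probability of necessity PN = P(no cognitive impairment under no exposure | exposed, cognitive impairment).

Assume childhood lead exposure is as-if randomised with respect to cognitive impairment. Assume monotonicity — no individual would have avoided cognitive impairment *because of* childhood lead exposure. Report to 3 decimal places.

PN ≈ 0.620

p₁ = 0.186, p₀ = 0.0706.
Under exogeneity and monotonicity, PN = (p₁ − p₀) / p₁.
PN = (0.186 − 0.0706) / 0.186 = 0.1154 / 0.186 ≈ 0.6204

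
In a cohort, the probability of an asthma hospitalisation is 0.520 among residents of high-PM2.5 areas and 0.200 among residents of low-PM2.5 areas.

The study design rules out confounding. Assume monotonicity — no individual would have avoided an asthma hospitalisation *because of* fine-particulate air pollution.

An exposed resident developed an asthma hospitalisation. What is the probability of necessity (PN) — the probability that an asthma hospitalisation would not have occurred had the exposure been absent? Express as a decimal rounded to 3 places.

PN ≈ 0.615

Let p₁ = 0.52, p₀ = 0.2.
Under exogeneity and monotonicity, PN = (p₁ − p₀) / p₁.
PN = (0.52 − 0.2) / 0.52 = 0.32 / 0.52 ≈ 0.6154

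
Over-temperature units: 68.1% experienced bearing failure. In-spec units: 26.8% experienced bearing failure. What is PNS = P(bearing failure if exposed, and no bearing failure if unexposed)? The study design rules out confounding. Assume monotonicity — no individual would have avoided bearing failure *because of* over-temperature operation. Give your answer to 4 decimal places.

p₁ = 0.681, p₀ = 0.268.
Under exogeneity and monotonicity, PNS = p₁ − p₀.
PNS = 0.681 − 0.268 = 0.413

PNS ≈ 0.4130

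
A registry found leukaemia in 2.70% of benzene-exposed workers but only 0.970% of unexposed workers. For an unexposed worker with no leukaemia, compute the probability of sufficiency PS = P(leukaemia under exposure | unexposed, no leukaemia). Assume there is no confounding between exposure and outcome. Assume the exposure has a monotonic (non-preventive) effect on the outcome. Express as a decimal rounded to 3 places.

PS ≈ 0.017

p₁ = 0.027, p₀ = 0.0097.
Under exogeneity and monotonicity, PS = (p₁ − p₀) / (1 − p₀).
PS = (0.027 − 0.0097) / (1 − 0.0097) = 0.0173 / 0.9903 ≈ 0.0175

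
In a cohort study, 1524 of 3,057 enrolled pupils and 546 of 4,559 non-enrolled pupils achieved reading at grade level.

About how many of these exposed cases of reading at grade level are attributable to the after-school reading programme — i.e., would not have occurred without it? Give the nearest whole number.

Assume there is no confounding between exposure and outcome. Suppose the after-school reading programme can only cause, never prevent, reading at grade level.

p₁ = P(outcome | exposed) = 1524/3057 = 0.49853
p₀ = P(outcome | unexposed) = 546/4559 = 0.11976
PN = (p₁ − p₀)/p₁ = (0.49853 − 0.11976) / 0.49853 ≈ 0.75977.
Attributable cases ≈ PN × (exposed cases) = 0.75977 × 1524 ≈ 1157.88.

about 1158 cases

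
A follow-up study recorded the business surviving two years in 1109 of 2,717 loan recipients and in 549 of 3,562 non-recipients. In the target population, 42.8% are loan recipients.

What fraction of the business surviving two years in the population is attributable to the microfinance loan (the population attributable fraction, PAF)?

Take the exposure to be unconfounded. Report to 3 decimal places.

PAF ≈ 0.414

p₁ = P(outcome | exposed) = 1109/2717 = 0.40817
p₀ = P(outcome | unexposed) = 549/3562 = 0.15413
Overall risk P(Y=1) = π·p₁ + (1−π)·p₀ = 0.428×0.40817 + 0.572×0.15413 = 0.26286.
Under exogeneity, PAF = [P(Y=1) − p₀] / P(Y=1).
PAF = (0.26286 − 0.15413) / 0.26286 ≈ 0.4136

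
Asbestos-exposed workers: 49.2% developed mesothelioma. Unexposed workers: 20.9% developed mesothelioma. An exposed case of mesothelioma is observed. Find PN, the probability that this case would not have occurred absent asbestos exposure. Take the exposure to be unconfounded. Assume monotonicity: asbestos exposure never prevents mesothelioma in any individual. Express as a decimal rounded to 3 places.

p₁ = 0.492, p₀ = 0.209.
Under exogeneity and monotonicity, PN = (p₁ − p₀) / p₁.
PN = (0.492 − 0.209) / 0.492 = 0.283 / 0.492 ≈ 0.5752

PN ≈ 0.575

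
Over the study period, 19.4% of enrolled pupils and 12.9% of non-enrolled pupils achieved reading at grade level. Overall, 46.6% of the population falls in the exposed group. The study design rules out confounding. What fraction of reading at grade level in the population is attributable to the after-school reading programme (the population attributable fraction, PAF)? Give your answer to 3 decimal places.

p₁ = 0.194, p₀ = 0.129.
Overall risk P(Y=1) = π·p₁ + (1−π)·p₀ = 0.466×0.194 + 0.534×0.129 = 0.15929.
Under exogeneity, PAF = [P(Y=1) − p₀] / P(Y=1).
PAF = (0.15929 − 0.129) / 0.15929 ≈ 0.1902

PAF ≈ 0.190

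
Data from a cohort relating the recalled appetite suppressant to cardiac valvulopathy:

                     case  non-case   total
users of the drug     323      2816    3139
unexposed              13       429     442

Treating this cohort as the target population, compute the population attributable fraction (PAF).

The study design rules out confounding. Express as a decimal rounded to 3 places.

p₁ = P(outcome | exposed) = 323/3139 = 0.1029
p₀ = P(outcome | unexposed) = 13/442 = 0.029412
Exposure prevalence π = 3139/3581 = 0.87657; overall risk P(Y=1) = 0.093829.
Under exogeneity, PAF = [P(Y=1) − p₀]/P(Y=1).
PAF = (0.093829 − 0.029412) / 0.093829 ≈ 0.6865

PAF ≈ 0.687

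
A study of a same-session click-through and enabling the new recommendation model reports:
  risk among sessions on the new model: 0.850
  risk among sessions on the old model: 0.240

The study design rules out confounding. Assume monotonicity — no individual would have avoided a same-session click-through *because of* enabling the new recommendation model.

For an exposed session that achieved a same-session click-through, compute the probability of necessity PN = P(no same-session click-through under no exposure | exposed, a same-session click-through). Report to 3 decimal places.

Let p₁ = 0.85, p₀ = 0.24.
Under exogeneity and monotonicity, PN = (p₁ − p₀) / p₁.
PN = (0.85 − 0.24) / 0.85 = 0.61 / 0.85 ≈ 0.7176

PN ≈ 0.718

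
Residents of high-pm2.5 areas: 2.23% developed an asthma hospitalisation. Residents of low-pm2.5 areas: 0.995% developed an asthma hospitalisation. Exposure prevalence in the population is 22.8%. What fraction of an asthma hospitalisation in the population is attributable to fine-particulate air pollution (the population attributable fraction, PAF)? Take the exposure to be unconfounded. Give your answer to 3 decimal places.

PAF ≈ 0.221

p₁ = 0.0223, p₀ = 0.00995.
Overall risk P(Y=1) = π·p₁ + (1−π)·p₀ = 0.228×0.0223 + 0.772×0.00995 = 0.012766.
Under exogeneity, PAF = [P(Y=1) − p₀] / P(Y=1).
PAF = (0.012766 − 0.00995) / 0.012766 ≈ 0.2206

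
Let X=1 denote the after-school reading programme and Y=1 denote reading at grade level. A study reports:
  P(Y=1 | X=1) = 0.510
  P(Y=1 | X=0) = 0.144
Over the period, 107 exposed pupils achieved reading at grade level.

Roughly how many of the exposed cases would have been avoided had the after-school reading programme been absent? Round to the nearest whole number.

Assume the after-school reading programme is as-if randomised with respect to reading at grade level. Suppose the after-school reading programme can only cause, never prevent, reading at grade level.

about 77 cases

Let p₁ = 0.51, p₀ = 0.144.
PN = (p₁ − p₀)/p₁ = (0.51 − 0.144) / 0.51 ≈ 0.71765.
Attributable cases ≈ PN × (exposed cases) = 0.71765 × 107 ≈ 76.79.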